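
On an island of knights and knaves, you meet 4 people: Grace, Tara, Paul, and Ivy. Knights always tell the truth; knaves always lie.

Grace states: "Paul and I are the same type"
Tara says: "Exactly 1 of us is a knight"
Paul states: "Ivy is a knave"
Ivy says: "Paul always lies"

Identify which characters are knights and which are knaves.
Grace is a knight.
Tara is a knave.
Paul is a knight.
Ivy is a knave.

Verification:
- Grace (knight) says "Paul and I are the same type" - this is TRUE because Grace is a knight and Paul is a knight.
- Tara (knave) says "Exactly 1 of us is a knight" - this is FALSE (a lie) because there are 2 knights.
- Paul (knight) says "Ivy is a knave" - this is TRUE because Ivy is a knave.
- Ivy (knave) says "Paul always lies" - this is FALSE (a lie) because Paul is a knight.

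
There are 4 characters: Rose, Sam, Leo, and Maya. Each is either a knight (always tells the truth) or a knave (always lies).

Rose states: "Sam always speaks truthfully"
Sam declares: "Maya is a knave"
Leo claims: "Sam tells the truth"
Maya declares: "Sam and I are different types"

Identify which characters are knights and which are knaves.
Rose is a knave.
Sam is a knave.
Leo is a knave.
Maya is a knight.

Verification:
- Rose (knave) says "Sam always speaks truthfully" - this is FALSE (a lie) because Sam is a knave.
- Sam (knave) says "Maya is a knave" - this is FALSE (a lie) because Maya is a knight.
- Leo (knave) says "Sam tells the truth" - this is FALSE (a lie) because Sam is a knave.
- Maya (knight) says "Sam and I are different types" - this is TRUE because Maya is a knight and Sam is a knave.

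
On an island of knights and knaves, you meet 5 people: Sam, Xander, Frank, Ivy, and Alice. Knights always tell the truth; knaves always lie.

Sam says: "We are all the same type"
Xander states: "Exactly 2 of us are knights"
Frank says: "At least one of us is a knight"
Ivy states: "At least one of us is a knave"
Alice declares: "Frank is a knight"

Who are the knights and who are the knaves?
Sam is a knave.
Xander is a knave.
Frank is a knight.
Ivy is a knight.
Alice is a knight.

Verification:
- Sam (knave) says "We are all the same type" - this is FALSE (a lie) because Frank, Ivy, and Alice are knights and Sam and Xander are knaves.
- Xander (knave) says "Exactly 2 of us are knights" - this is FALSE (a lie) because there are 3 knights.
- Frank (knight) says "At least one of us is a knight" - this is TRUE because Frank, Ivy, and Alice are knights.
- Ivy (knight) says "At least one of us is a knave" - this is TRUE because Sam and Xander are knaves.
- Alice (knight) says "Frank is a knight" - this is TRUE because Frank is a knight.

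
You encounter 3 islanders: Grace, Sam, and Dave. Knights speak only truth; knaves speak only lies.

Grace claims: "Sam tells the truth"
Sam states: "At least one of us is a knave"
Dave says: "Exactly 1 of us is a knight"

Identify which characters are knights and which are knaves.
Grace is a knight.
Sam is a knight.
Dave is a knave.

Verification:
- Grace (knight) says "Sam tells the truth" - this is TRUE because Sam is a knight.
- Sam (knight) says "At least one of us is a knave" - this is TRUE because Dave is a knave.
- Dave (knave) says "Exactly 1 of us is a knight" - this is FALSE (a lie) because there are 2 knights.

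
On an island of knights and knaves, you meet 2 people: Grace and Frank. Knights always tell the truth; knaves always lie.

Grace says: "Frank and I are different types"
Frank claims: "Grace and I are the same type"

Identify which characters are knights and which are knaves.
Grace is a knight.
Frank is a knave.

Verification:
- Grace (knight) says "Frank and I are different types" - this is TRUE because Grace is a knight and Frank is a knave.
- Frank (knave) says "Grace and I are the same type" - this is FALSE (a lie) because Frank is a knave and Grace is a knight.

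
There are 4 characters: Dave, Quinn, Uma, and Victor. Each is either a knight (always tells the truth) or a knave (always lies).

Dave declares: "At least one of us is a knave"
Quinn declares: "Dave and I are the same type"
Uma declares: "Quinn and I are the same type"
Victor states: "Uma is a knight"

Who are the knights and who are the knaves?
Dave is a knight.
Quinn is a knight.
Uma is a knave.
Victor is a knave.

Verification:
- Dave (knight) says "At least one of us is a knave" - this is TRUE because Uma and Victor are knaves.
- Quinn (knight) says "Dave and I are the same type" - this is TRUE because Quinn is a knight and Dave is a knight.
- Uma (knave) says "Quinn and I are the same type" - this is FALSE (a lie) because Uma is a knave and Quinn is a knight.
- Victor (knave) says "Uma is a knight" - this is FALSE (a lie) because Uma is a knave.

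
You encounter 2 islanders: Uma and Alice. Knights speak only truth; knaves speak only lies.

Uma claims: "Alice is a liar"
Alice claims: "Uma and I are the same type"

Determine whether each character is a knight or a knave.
Uma is a knight.
Alice is a knave.

Verification:
- Uma (knight) says "Alice is a liar" - this is TRUE because Alice is a knave.
- Alice (knave) says "Uma and I are the same type" - this is FALSE (a lie) because Alice is a knave and Uma is a knight.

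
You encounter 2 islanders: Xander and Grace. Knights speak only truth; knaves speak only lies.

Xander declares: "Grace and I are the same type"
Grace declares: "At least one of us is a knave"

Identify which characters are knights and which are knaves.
Xander is a knave.
Grace is a knight.

Verification:
- Xander (knave) says "Grace and I are the same type" - this is FALSE (a lie) because Xander is a knave and Grace is a knight.
- Grace (knight) says "At least one of us is a knave" - this is TRUE because Xander is a knave.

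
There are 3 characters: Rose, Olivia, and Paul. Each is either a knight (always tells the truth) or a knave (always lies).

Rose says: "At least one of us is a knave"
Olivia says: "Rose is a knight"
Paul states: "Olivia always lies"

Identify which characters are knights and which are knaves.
Rose is a knight.
Olivia is a knight.
Paul is a knave.

Verification:
- Rose (knight) says "At least one of us is a knave" - this is TRUE because Paul is a knave.
- Olivia (knight) says "Rose is a knight" - this is TRUE because Rose is a knight.
- Paul (knave) says "Olivia always lies" - this is FALSE (a lie) because Olivia is a knight.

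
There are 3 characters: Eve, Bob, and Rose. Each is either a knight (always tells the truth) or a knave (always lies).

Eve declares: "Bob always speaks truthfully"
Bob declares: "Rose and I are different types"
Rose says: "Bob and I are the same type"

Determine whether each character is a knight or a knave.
Eve is a knight.
Bob is a knight.
Rose is a knave.

Verification:
- Eve (knight) says "Bob always speaks truthfully" - this is TRUE because Bob is a knight.
- Bob (knight) says "Rose and I are different types" - this is TRUE because Bob is a knight and Rose is a knave.
- Rose (knave) says "Bob and I are the same type" - this is FALSE (a lie) because Rose is a knave and Bob is a knight.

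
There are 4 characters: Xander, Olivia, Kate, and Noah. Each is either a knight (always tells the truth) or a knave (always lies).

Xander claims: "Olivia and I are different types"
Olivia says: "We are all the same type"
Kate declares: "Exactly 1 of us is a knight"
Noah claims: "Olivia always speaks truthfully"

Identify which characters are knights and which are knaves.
Xander is a knave.
Olivia is a knave.
Kate is a knight.
Noah is a knave.

Verification:
- Xander (knave) says "Olivia and I are different types" - this is FALSE (a lie) because Xander is a knave and Olivia is a knave.
- Olivia (knave) says "We are all the same type" - this is FALSE (a lie) because Kate is a knight and Xander, Olivia, and Noah are knaves.
- Kate (knight) says "Exactly 1 of us is a knight" - this is TRUE because there are 1 knights.
- Noah (knave) says "Olivia always speaks truthfully" - this is FALSE (a lie) because Olivia is a knave.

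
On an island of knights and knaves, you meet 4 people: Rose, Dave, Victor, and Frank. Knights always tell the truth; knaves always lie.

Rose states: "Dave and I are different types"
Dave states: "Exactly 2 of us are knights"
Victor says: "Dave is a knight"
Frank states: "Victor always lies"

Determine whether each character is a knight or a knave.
Rose is a knave.
Dave is a knave.
Victor is a knave.
Frank is a knight.

Verification:
- Rose (knave) says "Dave and I are different types" - this is FALSE (a lie) because Rose is a knave and Dave is a knave.
- Dave (knave) says "Exactly 2 of us are knights" - this is FALSE (a lie) because there are 1 knights.
- Victor (knave) says "Dave is a knight" - this is FALSE (a lie) because Dave is a knave.
- Frank (knight) says "Victor always lies" - this is TRUE because Victor is a knave.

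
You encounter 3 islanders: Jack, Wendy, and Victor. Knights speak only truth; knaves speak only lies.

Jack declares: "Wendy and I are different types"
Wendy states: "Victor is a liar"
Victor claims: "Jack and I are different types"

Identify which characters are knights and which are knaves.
Jack is a knave.
Wendy is a knave.
Victor is a knight.

Verification:
- Jack (knave) says "Wendy and I are different types" - this is FALSE (a lie) because Jack is a knave and Wendy is a knave.
- Wendy (knave) says "Victor is a liar" - this is FALSE (a lie) because Victor is a knight.
- Victor (knight) says "Jack and I are different types" - this is TRUE because Victor is a knight and Jack is a knave.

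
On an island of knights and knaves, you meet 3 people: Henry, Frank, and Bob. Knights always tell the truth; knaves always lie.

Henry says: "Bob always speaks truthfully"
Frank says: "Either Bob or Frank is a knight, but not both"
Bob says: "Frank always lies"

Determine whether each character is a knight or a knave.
Henry is a knave.
Frank is a knight.
Bob is a knave.

Verification:
- Henry (knave) says "Bob always speaks truthfully" - this is FALSE (a lie) because Bob is a knave.
- Frank (knight) says "Either Bob or Frank is a knight, but not both" - this is TRUE because Bob is a knave and Frank is a knight.
- Bob (knave) says "Frank always lies" - this is FALSE (a lie) because Frank is a knight.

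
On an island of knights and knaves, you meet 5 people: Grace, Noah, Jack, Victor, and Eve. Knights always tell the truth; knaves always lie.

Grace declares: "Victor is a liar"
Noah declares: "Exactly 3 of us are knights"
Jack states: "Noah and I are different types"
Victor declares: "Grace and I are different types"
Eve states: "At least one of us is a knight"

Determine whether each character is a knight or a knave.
Grace is a knave.
Noah is a knave.
Jack is a knave.
Victor is a knight.
Eve is a knight.

Verification:
- Grace (knave) says "Victor is a liar" - this is FALSE (a lie) because Victor is a knight.
- Noah (knave) says "Exactly 3 of us are knights" - this is FALSE (a lie) because there are 2 knights.
- Jack (knave) says "Noah and I are different types" - this is FALSE (a lie) because Jack is a knave and Noah is a knave.
- Victor (knight) says "Grace and I are different types" - this is TRUE because Victor is a knight and Grace is a knave.
- Eve (knight) says "At least one of us is a knight" - this is TRUE because Victor and Eve are knights.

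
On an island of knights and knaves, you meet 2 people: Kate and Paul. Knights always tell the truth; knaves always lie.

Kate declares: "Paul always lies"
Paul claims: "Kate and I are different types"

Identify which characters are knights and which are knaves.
Kate is a knave.
Paul is a knight.

Verification:
- Kate (knave) says "Paul always lies" - this is FALSE (a lie) because Paul is a knight.
- Paul (knight) says "Kate and I are different types" - this is TRUE because Paul is a knight and Kate is a knave.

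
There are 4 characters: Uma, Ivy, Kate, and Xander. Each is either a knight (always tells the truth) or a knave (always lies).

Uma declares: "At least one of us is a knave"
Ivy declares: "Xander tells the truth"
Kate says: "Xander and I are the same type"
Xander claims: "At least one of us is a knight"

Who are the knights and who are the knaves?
Uma is a knight.
Ivy is a knight.
Kate is a knave.
Xander is a knight.

Verification:
- Uma (knight) says "At least one of us is a knave" - this is TRUE because Kate is a knave.
- Ivy (knight) says "Xander tells the truth" - this is TRUE because Xander is a knight.
- Kate (knave) says "Xander and I are the same type" - this is FALSE (a lie) because Kate is a knave and Xander is a knight.
- Xander (knight) says "At least one of us is a knight" - this is TRUE because Uma, Ivy, and Xander are knights.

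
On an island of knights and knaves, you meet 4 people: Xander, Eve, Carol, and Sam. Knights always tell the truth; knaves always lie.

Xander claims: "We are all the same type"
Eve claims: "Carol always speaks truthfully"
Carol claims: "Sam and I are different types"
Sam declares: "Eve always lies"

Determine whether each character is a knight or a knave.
Xander is a knave.
Eve is a knight.
Carol is a knight.
Sam is a knave.

Verification:
- Xander (knave) says "We are all the same type" - this is FALSE (a lie) because Eve and Carol are knights and Xander and Sam are knaves.
- Eve (knight) says "Carol always speaks truthfully" - this is TRUE because Carol is a knight.
- Carol (knight) says "Sam and I are different types" - this is TRUE because Carol is a knight and Sam is a knave.
- Sam (knave) says "Eve always lies" - this is FALSE (a lie) because Eve is a knight.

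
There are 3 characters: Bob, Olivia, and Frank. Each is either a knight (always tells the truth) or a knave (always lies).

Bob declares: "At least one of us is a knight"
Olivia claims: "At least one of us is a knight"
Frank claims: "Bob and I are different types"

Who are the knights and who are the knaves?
Bob is a knave.
Olivia is a knave.
Frank is a knave.

Verification:
- Bob (knave) says "At least one of us is a knight" - this is FALSE (a lie) because no one is a knight.
- Olivia (knave) says "At least one of us is a knight" - this is FALSE (a lie) because no one is a knight.
- Frank (knave) says "Bob and I are different types" - this is FALSE (a lie) because Frank is a knave and Bob is a knave.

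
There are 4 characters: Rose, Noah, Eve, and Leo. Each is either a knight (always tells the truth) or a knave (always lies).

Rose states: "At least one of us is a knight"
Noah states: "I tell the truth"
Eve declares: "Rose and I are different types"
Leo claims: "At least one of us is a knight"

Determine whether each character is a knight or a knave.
Rose is a knave.
Noah is a knave.
Eve is a knave.
Leo is a knave.

Verification:
- Rose (knave) says "At least one of us is a knight" - this is FALSE (a lie) because no one is a knight.
- Noah (knave) says "I tell the truth" - this is FALSE (a lie) because Noah is a knave.
- Eve (knave) says "Rose and I are different types" - this is FALSE (a lie) because Eve is a knave and Rose is a knave.
- Leo (knave) says "At least one of us is a knight" - this is FALSE (a lie) because no one is a knight.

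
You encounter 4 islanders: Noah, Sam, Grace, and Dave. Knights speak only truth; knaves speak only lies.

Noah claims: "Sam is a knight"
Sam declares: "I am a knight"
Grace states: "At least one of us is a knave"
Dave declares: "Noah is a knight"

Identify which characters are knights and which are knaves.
Noah is a knave.
Sam is a knave.
Grace is a knight.
Dave is a knave.

Verification:
- Noah (knave) says "Sam is a knight" - this is FALSE (a lie) because Sam is a knave.
- Sam (knave) says "I am a knight" - this is FALSE (a lie) because Sam is a knave.
- Grace (knight) says "At least one of us is a knave" - this is TRUE because Noah, Sam, and Dave are knaves.
- Dave (knave) says "Noah is a knight" - this is FALSE (a lie) because Noah is a knave.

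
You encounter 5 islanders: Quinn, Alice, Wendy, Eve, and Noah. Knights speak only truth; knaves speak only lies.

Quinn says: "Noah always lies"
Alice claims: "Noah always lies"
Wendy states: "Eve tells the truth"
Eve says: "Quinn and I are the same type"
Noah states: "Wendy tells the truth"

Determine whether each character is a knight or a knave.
Quinn is a knight.
Alice is a knight.
Wendy is a knave.
Eve is a knave.
Noah is a knave.

Verification:
- Quinn (knight) says "Noah always lies" - this is TRUE because Noah is a knave.
- Alice (knight) says "Noah always lies" - this is TRUE because Noah is a knave.
- Wendy (knave) says "Eve tells the truth" - this is FALSE (a lie) because Eve is a knave.
- Eve (knave) says "Quinn and I are the same type" - this is FALSE (a lie) because Eve is a knave and Quinn is a knight.
- Noah (knave) says "Wendy tells the truth" - this is FALSE (a lie) because Wendy is a knave.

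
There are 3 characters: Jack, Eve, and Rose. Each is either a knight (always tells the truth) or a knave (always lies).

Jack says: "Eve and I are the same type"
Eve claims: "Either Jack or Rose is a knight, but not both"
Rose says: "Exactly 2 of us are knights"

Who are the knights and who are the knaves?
Jack is a knave.
Eve is a knight.
Rose is a knight.

Verification:
- Jack (knave) says "Eve and I are the same type" - this is FALSE (a lie) because Jack is a knave and Eve is a knight.
- Eve (knight) says "Either Jack or Rose is a knight, but not both" - this is TRUE because Jack is a knave and Rose is a knight.
- Rose (knight) says "Exactly 2 of us are knights" - this is TRUE because there are 2 knights.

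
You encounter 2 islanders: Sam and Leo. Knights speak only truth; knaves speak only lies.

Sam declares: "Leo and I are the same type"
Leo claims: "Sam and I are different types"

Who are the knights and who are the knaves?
Sam is a knave.
Leo is a knight.

Verification:
- Sam (knave) says "Leo and I are the same type" - this is FALSE (a lie) because Sam is a knave and Leo is a knight.
- Leo (knight) says "Sam and I are different types" - this is TRUE because Leo is a knight and Sam is a knave.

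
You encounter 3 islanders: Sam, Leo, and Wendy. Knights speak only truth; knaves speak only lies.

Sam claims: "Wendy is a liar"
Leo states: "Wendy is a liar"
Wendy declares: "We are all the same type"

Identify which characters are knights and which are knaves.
Sam is a knight.
Leo is a knight.
Wendy is a knave.

Verification:
- Sam (knight) says "Wendy is a liar" - this is TRUE because Wendy is a knave.
- Leo (knight) says "Wendy is a liar" - this is TRUE because Wendy is a knave.
- Wendy (knave) says "We are all the same type" - this is FALSE (a lie) because Sam and Leo are knights and Wendy is a knave.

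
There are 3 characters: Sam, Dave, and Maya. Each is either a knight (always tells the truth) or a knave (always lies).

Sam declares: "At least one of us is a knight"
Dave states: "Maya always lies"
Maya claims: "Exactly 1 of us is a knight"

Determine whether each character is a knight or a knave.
Sam is a knight.
Dave is a knight.
Maya is a knave.

Verification:
- Sam (knight) says "At least one of us is a knight" - this is TRUE because Sam and Dave are knights.
- Dave (knight) says "Maya always lies" - this is TRUE because Maya is a knave.
- Maya (knave) says "Exactly 1 of us is a knight" - this is FALSE (a lie) because there are 2 knights.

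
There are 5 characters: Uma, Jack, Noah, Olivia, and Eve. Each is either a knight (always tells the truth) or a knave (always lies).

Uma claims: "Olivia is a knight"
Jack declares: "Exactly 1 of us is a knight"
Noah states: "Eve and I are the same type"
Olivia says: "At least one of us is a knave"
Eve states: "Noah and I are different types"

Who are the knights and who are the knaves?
Uma is a knight.
Jack is a knave.
Noah is a knave.
Olivia is a knight.
Eve is a knight.

Verification:
- Uma (knight) says "Olivia is a knight" - this is TRUE because Olivia is a knight.
- Jack (knave) says "Exactly 1 of us is a knight" - this is FALSE (a lie) because there are 3 knights.
- Noah (knave) says "Eve and I are the same type" - this is FALSE (a lie) because Noah is a knave and Eve is a knight.
- Olivia (knight) says "At least one of us is a knave" - this is TRUE because Jack and Noah are knaves.
- Eve (knight) says "Noah and I are different types" - this is TRUE because Eve is a knight and Noah is a knave.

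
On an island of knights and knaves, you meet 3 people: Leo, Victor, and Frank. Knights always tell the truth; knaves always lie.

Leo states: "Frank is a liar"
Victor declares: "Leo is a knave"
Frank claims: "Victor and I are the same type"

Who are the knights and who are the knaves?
Leo is a knave.
Victor is a knight.
Frank is a knight.

Verification:
- Leo (knave) says "Frank is a liar" - this is FALSE (a lie) because Frank is a knight.
- Victor (knight) says "Leo is a knave" - this is TRUE because Leo is a knave.
- Frank (knight) says "Victor and I are the same type" - this is TRUE because Frank is a knight and Victor is a knight.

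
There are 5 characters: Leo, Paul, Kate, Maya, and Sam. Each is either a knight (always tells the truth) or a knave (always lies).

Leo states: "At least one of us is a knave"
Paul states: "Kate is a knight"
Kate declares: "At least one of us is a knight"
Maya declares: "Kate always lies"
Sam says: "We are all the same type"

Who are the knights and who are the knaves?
Leo is a knight.
Paul is a knight.
Kate is a knight.
Maya is a knave.
Sam is a knave.

Verification:
- Leo (knight) says "At least one of us is a knave" - this is TRUE because Maya and Sam are knaves.
- Paul (knight) says "Kate is a knight" - this is TRUE because Kate is a knight.
- Kate (knight) says "At least one of us is a knight" - this is TRUE because Leo, Paul, and Kate are knights.
- Maya (knave) says "Kate always lies" - this is FALSE (a lie) because Kate is a knight.
- Sam (knave) says "We are all the same type" - this is FALSE (a lie) because Leo, Paul, and Kate are knights and Maya and Sam are knaves.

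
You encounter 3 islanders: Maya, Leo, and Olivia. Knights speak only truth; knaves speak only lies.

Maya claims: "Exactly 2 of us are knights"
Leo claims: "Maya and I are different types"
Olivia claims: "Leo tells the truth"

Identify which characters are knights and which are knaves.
Maya is a knave.
Leo is a knave.
Olivia is a knave.

Verification:
- Maya (knave) says "Exactly 2 of us are knights" - this is FALSE (a lie) because there are 0 knights.
- Leo (knave) says "Maya and I are different types" - this is FALSE (a lie) because Leo is a knave and Maya is a knave.
- Olivia (knave) says "Leo tells the truth" - this is FALSE (a lie) because Leo is a knave.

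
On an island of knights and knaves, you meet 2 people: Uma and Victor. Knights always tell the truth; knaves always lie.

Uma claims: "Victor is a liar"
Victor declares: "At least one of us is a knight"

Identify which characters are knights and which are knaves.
Uma is a knave.
Victor is a knight.

Verification:
- Uma (knave) says "Victor is a liar" - this is FALSE (a lie) because Victor is a knight.
- Victor (knight) says "At least one of us is a knight" - this is TRUE because Victor is a knight.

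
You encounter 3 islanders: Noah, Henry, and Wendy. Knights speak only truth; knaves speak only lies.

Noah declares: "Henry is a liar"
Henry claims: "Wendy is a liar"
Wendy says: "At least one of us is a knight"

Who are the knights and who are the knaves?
Noah is a knight.
Henry is a knave.
Wendy is a knight.

Verification:
- Noah (knight) says "Henry is a liar" - this is TRUE because Henry is a knave.
- Henry (knave) says "Wendy is a liar" - this is FALSE (a lie) because Wendy is a knight.
- Wendy (knight) says "At least one of us is a knight" - this is TRUE because Noah and Wendy are knights.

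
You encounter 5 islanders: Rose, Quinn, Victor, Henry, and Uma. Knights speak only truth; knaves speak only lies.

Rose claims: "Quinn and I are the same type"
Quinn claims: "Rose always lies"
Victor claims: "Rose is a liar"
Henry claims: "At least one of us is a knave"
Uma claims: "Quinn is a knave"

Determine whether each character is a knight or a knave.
Rose is a knave.
Quinn is a knight.
Victor is a knight.
Henry is a knight.
Uma is a knave.

Verification:
- Rose (knave) says "Quinn and I are the same type" - this is FALSE (a lie) because Rose is a knave and Quinn is a knight.
- Quinn (knight) says "Rose always lies" - this is TRUE because Rose is a knave.
- Victor (knight) says "Rose is a liar" - this is TRUE because Rose is a knave.
- Henry (knight) says "At least one of us is a knave" - this is TRUE because Rose and Uma are knaves.
- Uma (knave) says "Quinn is a knave" - this is FALSE (a lie) because Quinn is a knight.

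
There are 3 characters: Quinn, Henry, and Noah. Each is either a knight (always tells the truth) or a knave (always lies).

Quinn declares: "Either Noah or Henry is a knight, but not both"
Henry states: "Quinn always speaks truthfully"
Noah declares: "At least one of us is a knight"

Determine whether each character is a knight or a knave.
Quinn is a knave.
Henry is a knave.
Noah is a knave.

Verification:
- Quinn (knave) says "Either Noah or Henry is a knight, but not both" - this is FALSE (a lie) because Noah is a knave and Henry is a knave.
- Henry (knave) says "Quinn always speaks truthfully" - this is FALSE (a lie) because Quinn is a knave.
- Noah (knave) says "At least one of us is a knight" - this is FALSE (a lie) because no one is a knight.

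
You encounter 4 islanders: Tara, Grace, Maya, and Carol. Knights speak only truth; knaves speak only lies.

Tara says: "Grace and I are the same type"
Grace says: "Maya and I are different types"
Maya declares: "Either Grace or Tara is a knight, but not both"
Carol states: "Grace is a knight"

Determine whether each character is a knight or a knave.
Tara is a knight.
Grace is a knight.
Maya is a knave.
Carol is a knight.

Verification:
- Tara (knight) says "Grace and I are the same type" - this is TRUE because Tara is a knight and Grace is a knight.
- Grace (knight) says "Maya and I are different types" - this is TRUE because Grace is a knight and Maya is a knave.
- Maya (knave) says "Either Grace or Tara is a knight, but not both" - this is FALSE (a lie) because Grace is a knight and Tara is a knight.
- Carol (knight) says "Grace is a knight" - this is TRUE because Grace is a knight.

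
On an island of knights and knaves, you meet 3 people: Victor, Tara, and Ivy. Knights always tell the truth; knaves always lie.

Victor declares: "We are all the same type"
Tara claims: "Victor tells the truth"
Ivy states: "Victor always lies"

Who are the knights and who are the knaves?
Victor is a knave.
Tara is a knave.
Ivy is a knight.

Verification:
- Victor (knave) says "We are all the same type" - this is FALSE (a lie) because Ivy is a knight and Victor and Tara are knaves.
- Tara (knave) says "Victor tells the truth" - this is FALSE (a lie) because Victor is a knave.
- Ivy (knight) says "Victor always lies" - this is TRUE because Victor is a knave.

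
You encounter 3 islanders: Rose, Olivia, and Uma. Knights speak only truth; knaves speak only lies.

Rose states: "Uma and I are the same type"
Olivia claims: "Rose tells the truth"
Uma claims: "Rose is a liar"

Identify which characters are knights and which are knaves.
Rose is a knave.
Olivia is a knave.
Uma is a knight.

Verification:
- Rose (knave) says "Uma and I are the same type" - this is FALSE (a lie) because Rose is a knave and Uma is a knight.
- Olivia (knave) says "Rose tells the truth" - this is FALSE (a lie) because Rose is a knave.
- Uma (knight) says "Rose is a liar" - this is TRUE because Rose is a knave.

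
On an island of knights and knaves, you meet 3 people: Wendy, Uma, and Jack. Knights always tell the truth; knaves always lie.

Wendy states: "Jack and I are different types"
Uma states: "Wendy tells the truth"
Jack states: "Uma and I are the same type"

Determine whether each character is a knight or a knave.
Wendy is a knight.
Uma is a knight.
Jack is a knave.

Verification:
- Wendy (knight) says "Jack and I are different types" - this is TRUE because Wendy is a knight and Jack is a knave.
- Uma (knight) says "Wendy tells the truth" - this is TRUE because Wendy is a knight.
- Jack (knave) says "Uma and I are the same type" - this is FALSE (a lie) because Jack is a knave and Uma is a knight.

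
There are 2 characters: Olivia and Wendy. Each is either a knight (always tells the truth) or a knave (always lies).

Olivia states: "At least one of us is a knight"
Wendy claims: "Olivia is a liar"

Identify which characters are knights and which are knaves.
Olivia is a knight.
Wendy is a knave.

Verification:
- Olivia (knight) says "At least one of us is a knight" - this is TRUE because Olivia is a knight.
- Wendy (knave) says "Olivia is a liar" - this is FALSE (a lie) because Olivia is a knight.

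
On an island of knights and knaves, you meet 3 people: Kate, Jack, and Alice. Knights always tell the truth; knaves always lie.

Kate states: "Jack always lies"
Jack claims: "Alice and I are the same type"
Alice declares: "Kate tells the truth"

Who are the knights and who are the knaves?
Kate is a knight.
Jack is a knave.
Alice is a knight.

Verification:
- Kate (knight) says "Jack always lies" - this is TRUE because Jack is a knave.
- Jack (knave) says "Alice and I are the same type" - this is FALSE (a lie) because Jack is a knave and Alice is a knight.
- Alice (knight) says "Kate tells the truth" - this is TRUE because Kate is a knight.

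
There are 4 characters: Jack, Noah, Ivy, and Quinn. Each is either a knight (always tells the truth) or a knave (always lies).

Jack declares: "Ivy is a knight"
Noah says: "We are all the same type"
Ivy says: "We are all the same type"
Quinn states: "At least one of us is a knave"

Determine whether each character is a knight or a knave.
Jack is a knave.
Noah is a knave.
Ivy is a knave.
Quinn is a knight.

Verification:
- Jack (knave) says "Ivy is a knight" - this is FALSE (a lie) because Ivy is a knave.
- Noah (knave) says "We are all the same type" - this is FALSE (a lie) because Quinn is a knight and Jack, Noah, and Ivy are knaves.
- Ivy (knave) says "We are all the same type" - this is FALSE (a lie) because Quinn is a knight and Jack, Noah, and Ivy are knaves.
- Quinn (knight) says "At least one of us is a knave" - this is TRUE because Jack, Noah, and Ivy are knaves.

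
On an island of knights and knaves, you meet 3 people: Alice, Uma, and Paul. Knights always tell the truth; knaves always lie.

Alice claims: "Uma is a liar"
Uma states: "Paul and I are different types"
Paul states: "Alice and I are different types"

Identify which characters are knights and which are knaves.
Alice is a knave.
Uma is a knight.
Paul is a knave.

Verification:
- Alice (knave) says "Uma is a liar" - this is FALSE (a lie) because Uma is a knight.
- Uma (knight) says "Paul and I are different types" - this is TRUE because Uma is a knight and Paul is a knave.
- Paul (knave) says "Alice and I are different types" - this is FALSE (a lie) because Paul is a knave and Alice is a knave.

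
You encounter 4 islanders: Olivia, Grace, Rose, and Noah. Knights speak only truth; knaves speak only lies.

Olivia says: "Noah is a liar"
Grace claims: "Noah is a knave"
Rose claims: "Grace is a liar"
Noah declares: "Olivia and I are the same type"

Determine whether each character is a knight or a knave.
Olivia is a knight.
Grace is a knight.
Rose is a knave.
Noah is a knave.

Verification:
- Olivia (knight) says "Noah is a liar" - this is TRUE because Noah is a knave.
- Grace (knight) says "Noah is a knave" - this is TRUE because Noah is a knave.
- Rose (knave) says "Grace is a liar" - this is FALSE (a lie) because Grace is a knight.
- Noah (knave) says "Olivia and I are the same type" - this is FALSE (a lie) because Noah is a knave and Olivia is a knight.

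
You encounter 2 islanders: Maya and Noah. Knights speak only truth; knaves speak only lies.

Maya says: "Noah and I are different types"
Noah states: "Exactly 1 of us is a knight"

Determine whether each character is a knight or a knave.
Maya is a knave.
Noah is a knave.

Verification:
- Maya (knave) says "Noah and I are different types" - this is FALSE (a lie) because Maya is a knave and Noah is a knave.
- Noah (knave) says "Exactly 1 of us is a knight" - this is FALSE (a lie) because there are 0 knights.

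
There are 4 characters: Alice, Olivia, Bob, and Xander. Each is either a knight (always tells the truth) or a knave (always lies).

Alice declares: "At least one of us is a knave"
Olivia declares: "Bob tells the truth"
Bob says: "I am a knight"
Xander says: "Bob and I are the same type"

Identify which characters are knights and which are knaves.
Alice is a knight.
Olivia is a knight.
Bob is a knight.
Xander is a knave.

Verification:
- Alice (knight) says "At least one of us is a knave" - this is TRUE because Xander is a knave.
- Olivia (knight) says "Bob tells the truth" - this is TRUE because Bob is a knight.
- Bob (knight) says "I am a knight" - this is TRUE because Bob is a knight.
- Xander (knave) says "Bob and I are the same type" - this is FALSE (a lie) because Xander is a knave and Bob is a knight.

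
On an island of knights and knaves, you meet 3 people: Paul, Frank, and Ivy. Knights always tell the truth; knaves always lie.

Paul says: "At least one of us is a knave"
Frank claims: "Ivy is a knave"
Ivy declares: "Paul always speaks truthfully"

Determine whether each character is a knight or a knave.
Paul is a knight.
Frank is a knave.
Ivy is a knight.

Verification:
- Paul (knight) says "At least one of us is a knave" - this is TRUE because Frank is a knave.
- Frank (knave) says "Ivy is a knave" - this is FALSE (a lie) because Ivy is a knight.
- Ivy (knight) says "Paul always speaks truthfully" - this is TRUE because Paul is a knight.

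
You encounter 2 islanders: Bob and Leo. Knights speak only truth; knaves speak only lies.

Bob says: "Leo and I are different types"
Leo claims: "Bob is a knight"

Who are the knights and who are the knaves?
Bob is a knave.
Leo is a knave.

Verification:
- Bob (knave) says "Leo and I are different types" - this is FALSE (a lie) because Bob is a knave and Leo is a knave.
- Leo (knave) says "Bob is a knight" - this is FALSE (a lie) because Bob is a knave.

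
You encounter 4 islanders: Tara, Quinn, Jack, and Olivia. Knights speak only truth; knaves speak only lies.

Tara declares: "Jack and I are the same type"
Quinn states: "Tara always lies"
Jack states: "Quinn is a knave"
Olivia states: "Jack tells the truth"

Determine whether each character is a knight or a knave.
Tara is a knight.
Quinn is a knave.
Jack is a knight.
Olivia is a knight.

Verification:
- Tara (knight) says "Jack and I are the same type" - this is TRUE because Tara is a knight and Jack is a knight.
- Quinn (knave) says "Tara always lies" - this is FALSE (a lie) because Tara is a knight.
- Jack (knight) says "Quinn is a knave" - this is TRUE because Quinn is a knave.
- Olivia (knight) says "Jack tells the truth" - this is TRUE because Jack is a knight.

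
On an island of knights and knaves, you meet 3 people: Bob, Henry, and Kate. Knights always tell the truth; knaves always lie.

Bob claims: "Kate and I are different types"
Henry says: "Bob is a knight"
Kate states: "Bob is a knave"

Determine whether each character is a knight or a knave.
Bob is a knight.
Henry is a knight.
Kate is a knave.

Verification:
- Bob (knight) says "Kate and I are different types" - this is TRUE because Bob is a knight and Kate is a knave.
- Henry (knight) says "Bob is a knight" - this is TRUE because Bob is a knight.
- Kate (knave) says "Bob is a knave" - this is FALSE (a lie) because Bob is a knight.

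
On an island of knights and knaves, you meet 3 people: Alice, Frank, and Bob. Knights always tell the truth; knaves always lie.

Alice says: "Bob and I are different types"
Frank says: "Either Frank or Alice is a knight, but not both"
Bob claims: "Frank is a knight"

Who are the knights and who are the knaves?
Alice is a knave.
Frank is a knave.
Bob is a knave.

Verification:
- Alice (knave) says "Bob and I are different types" - this is FALSE (a lie) because Alice is a knave and Bob is a knave.
- Frank (knave) says "Either Frank or Alice is a knight, but not both" - this is FALSE (a lie) because Frank is a knave and Alice is a knave.
- Bob (knave) says "Frank is a knight" - this is FALSE (a lie) because Frank is a knave.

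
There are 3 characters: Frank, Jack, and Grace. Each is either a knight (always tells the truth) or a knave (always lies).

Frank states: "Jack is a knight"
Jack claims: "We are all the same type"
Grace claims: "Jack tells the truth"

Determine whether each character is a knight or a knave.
Frank is a knight.
Jack is a knight.
Grace is a knight.

Verification:
- Frank (knight) says "Jack is a knight" - this is TRUE because Jack is a knight.
- Jack (knight) says "We are all the same type" - this is TRUE because Frank, Jack, and Grace are knights.
- Grace (knight) says "Jack tells the truth" - this is TRUE because Jack is a knight.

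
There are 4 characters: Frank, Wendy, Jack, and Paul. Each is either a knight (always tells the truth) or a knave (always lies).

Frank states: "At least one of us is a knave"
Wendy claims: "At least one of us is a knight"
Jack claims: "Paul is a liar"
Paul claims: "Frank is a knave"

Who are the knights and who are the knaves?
Frank is a knight.
Wendy is a knight.
Jack is a knight.
Paul is a knave.

Verification:
- Frank (knight) says "At least one of us is a knave" - this is TRUE because Paul is a knave.
- Wendy (knight) says "At least one of us is a knight" - this is TRUE because Frank, Wendy, and Jack are knights.
- Jack (knight) says "Paul is a liar" - this is TRUE because Paul is a knave.
- Paul (knave) says "Frank is a knave" - this is FALSE (a lie) because Frank is a knight.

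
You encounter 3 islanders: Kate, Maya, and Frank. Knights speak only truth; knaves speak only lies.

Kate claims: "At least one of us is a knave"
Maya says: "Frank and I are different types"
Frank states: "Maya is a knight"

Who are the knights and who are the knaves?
Kate is a knight.
Maya is a knave.
Frank is a knave.

Verification:
- Kate (knight) says "At least one of us is a knave" - this is TRUE because Maya and Frank are knaves.
- Maya (knave) says "Frank and I are different types" - this is FALSE (a lie) because Maya is a knave and Frank is a knave.
- Frank (knave) says "Maya is a knight" - this is FALSE (a lie) because Maya is a knave.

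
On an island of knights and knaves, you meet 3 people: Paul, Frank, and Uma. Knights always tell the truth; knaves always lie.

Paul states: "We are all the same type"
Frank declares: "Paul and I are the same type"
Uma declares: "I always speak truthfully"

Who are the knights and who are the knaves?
Paul is a knight.
Frank is a knight.
Uma is a knight.

Verification:
- Paul (knight) says "We are all the same type" - this is TRUE because Paul, Frank, and Uma are knights.
- Frank (knight) says "Paul and I are the same type" - this is TRUE because Frank is a knight and Paul is a knight.
- Uma (knight) says "I always speak truthfully" - this is TRUE because Uma is a knight.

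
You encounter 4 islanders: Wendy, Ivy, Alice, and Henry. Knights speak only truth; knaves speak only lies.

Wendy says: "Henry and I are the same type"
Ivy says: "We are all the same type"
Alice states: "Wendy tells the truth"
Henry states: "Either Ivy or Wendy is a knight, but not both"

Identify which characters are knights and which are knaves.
Wendy is a knight.
Ivy is a knave.
Alice is a knight.
Henry is a knight.

Verification:
- Wendy (knight) says "Henry and I are the same type" - this is TRUE because Wendy is a knight and Henry is a knight.
- Ivy (knave) says "We are all the same type" - this is FALSE (a lie) because Wendy, Alice, and Henry are knights and Ivy is a knave.
- Alice (knight) says "Wendy tells the truth" - this is TRUE because Wendy is a knight.
- Henry (knight) says "Either Ivy or Wendy is a knight, but not both" - this is TRUE because Ivy is a knave and Wendy is a knight.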